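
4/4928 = 1/1232 ≈ 0.000812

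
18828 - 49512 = -30684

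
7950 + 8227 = 16177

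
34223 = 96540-62317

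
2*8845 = 17690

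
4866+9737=14603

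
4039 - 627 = 3412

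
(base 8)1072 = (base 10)570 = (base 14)2ca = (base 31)ic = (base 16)23a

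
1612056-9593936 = -7981880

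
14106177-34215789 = -20109612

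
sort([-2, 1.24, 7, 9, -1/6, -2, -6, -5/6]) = [-6, -2, -2, -5/6, -1/6, 1.24, 7, 9]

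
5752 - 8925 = -3173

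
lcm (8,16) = 16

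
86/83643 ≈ 0.00103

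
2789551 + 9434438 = 12223989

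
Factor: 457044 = 2^2 * 3^1 * 7^1 * 5441^1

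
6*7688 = 46128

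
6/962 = 3/481 ≈ 0.00624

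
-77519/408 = -189 - 407/408 ≈ -190.00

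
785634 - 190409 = 595225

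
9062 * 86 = 779332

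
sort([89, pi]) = [pi, 89]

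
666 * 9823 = 6542118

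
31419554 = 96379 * 326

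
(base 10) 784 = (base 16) 310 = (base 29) r1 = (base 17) 2c2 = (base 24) 18g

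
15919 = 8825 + 7094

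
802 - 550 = 252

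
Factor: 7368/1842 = 2^2 = 4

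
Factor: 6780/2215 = 2^2*3^1*113^1*443^(-1) = 1356/443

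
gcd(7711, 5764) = 11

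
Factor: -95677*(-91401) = 3^1*241^1*397^1*30467^1 = 8744973477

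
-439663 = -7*62809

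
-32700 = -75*436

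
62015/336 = 184 + 191/336 ≈ 184.57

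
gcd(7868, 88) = 4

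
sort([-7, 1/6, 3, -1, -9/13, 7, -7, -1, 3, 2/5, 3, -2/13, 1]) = [-7, -7, -1, -1, -9/13, -2/13, 1/6, 2/5, 1, 3, 3, 3, 7]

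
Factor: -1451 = -1 * 1451^1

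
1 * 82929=82929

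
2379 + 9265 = 11644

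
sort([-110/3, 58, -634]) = [-634, -110/3, 58]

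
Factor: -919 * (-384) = 2^7 * 3^1 * 919^1 = 352896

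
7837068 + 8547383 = 16384451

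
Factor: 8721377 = 7^1 * 89^1 * 13999^1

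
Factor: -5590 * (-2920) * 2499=2^4 * 3^1 * 5^2 * 7^2 * 13^1 * 17^1 * 43^1 * 73^1=40790677200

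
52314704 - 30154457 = 22160247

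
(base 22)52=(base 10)112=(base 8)160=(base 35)37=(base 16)70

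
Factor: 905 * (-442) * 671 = -1 * 2^1 * 5^1 * 11^1 * 13^1 * 17^1 * 61^1 * 181^1 = -268406710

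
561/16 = 35 + 1/16 ≈ 35.06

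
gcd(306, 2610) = 18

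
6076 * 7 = 42532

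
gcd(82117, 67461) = 1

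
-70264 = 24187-94451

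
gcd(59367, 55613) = 1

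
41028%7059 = 5733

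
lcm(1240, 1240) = 1240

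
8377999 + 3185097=11563096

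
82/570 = 41/285 ≈ 0.144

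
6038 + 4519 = 10557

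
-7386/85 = -86 - 76/85 ≈ -86.89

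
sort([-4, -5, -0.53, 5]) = [-5, -4, -0.53, 5]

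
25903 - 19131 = 6772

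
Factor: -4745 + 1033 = -1*2^7*29^1 = -3712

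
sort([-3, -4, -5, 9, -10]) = [-10, -5, -4, -3, 9]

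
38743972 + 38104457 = 76848429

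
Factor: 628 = 2^2 * 157^1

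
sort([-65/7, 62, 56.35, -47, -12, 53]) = [-47, -12, -65/7, 53, 56.35, 62]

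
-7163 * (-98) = 701974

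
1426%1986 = 1426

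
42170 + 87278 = 129448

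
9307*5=46535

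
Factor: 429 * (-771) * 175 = -1 * 3^2 * 5^2 * 7^1 * 11^1 * 13^1 * 257^1 = -57882825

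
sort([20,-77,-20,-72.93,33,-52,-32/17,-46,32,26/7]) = [-77,-72.93,-52,-46,-20,-32/17,26/7,20,32,33]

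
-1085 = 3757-4842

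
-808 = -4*202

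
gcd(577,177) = 1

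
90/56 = 1 + 17/28 ≈ 1.61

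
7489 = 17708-10219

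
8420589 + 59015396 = 67435985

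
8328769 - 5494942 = 2833827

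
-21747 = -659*33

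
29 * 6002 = 174058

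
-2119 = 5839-7958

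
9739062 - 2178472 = 7560590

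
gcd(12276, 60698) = 682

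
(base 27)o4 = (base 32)kc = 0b1010001100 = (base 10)652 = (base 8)1214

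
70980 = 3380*21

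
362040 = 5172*70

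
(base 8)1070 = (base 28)k8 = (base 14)2c8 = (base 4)20320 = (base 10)568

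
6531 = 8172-1641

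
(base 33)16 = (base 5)124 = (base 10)39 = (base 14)2b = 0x27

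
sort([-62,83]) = [-62,83]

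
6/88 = 3/44 ≈ 0.0682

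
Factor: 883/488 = 2^(-3)*61^(-1)*883^1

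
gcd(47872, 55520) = 32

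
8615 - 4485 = 4130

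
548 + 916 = 1464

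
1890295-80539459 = -78649164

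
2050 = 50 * 41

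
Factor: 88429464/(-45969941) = -1*2^3*3^2*139^(-1)*330719^(-1)*1228187^1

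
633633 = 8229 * 77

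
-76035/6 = -25345/2 = -12672.50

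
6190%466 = 132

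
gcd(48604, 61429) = 1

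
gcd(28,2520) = 28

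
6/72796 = 3/36398 ≈ 0.0000824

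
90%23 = 21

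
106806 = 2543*42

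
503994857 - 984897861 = -480903004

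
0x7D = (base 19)6B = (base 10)125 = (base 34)3N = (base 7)236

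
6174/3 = 2058 = 2058.00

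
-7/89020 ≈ -0.0000786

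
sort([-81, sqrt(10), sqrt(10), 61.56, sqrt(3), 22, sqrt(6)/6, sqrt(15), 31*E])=[-81, sqrt(6)/6, sqrt(3), sqrt(10), sqrt(10), sqrt(15), 22, 61.56, 31*E]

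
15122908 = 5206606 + 9916302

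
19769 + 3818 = 23587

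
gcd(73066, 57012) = 2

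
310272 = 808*384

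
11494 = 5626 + 5868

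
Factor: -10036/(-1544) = 2^(-1)*13^1 = 13/2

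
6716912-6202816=514096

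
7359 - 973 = 6386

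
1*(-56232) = -56232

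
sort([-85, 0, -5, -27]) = [-85, -27, -5, 0]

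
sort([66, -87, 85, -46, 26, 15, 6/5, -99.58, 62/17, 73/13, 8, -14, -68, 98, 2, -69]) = [-99.58, -87, -69, -68, -46, -14, 6/5, 2, 62/17, 73/13, 8, 15, 26, 66, 85, 98]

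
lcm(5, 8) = 40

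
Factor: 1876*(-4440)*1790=-1*2^6*3^1*5^2*7^1*37^1*67^1*179^1=-14909697600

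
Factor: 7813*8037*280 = 2^3*3^2*5^1*7^1*13^1*19^1*47^1*601^1 = 17582062680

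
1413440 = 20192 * 70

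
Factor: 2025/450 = 2^ (-1)*3^2 = 9/2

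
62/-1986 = -31/993 ≈ -0.0312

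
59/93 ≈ 0.634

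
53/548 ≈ 0.0967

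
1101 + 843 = 1944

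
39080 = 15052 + 24028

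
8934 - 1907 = 7027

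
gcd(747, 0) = 747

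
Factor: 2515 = 5^1 * 503^1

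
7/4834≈0.00145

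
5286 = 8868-3582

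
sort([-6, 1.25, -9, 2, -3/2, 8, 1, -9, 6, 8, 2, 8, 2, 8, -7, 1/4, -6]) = [-9, -9, -7, -6, -6, -3/2, 1/4, 1, 1.25, 2, 2, 2, 6, 8, 8, 8, 8]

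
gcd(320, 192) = 64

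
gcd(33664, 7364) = 1052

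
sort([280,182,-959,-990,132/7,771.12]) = [-990,-959,132/7,182,280,771.12]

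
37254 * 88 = 3278352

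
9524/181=52 + 112/181 ≈ 52.62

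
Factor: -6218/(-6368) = 2^(-4)*199^(-1)*3109^1 = 3109/3184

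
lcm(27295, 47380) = 2511140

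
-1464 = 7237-8701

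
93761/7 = 13394 + 3/7 ≈ 13394.43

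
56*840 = 47040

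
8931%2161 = 287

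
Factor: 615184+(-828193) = -1*3^1*19^1*37^1*101^1 = -213009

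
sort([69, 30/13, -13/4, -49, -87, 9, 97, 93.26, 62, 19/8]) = [-87, -49, -13/4, 30/13, 19/8, 9, 62, 69, 93.26, 97]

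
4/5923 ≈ 0.000675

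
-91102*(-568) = 51745936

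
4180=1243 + 2937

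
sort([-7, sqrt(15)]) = [-7, sqrt(15)]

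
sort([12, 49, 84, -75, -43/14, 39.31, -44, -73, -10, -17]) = [-75, -73, -44, -17, -10, -43/14, 12, 39.31, 49, 84]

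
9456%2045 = 1276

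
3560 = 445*8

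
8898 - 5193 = 3705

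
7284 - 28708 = -21424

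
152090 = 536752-384662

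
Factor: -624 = -1*2^4*3^1*13^1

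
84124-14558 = 69566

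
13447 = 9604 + 3843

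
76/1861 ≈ 0.0408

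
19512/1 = 19512 = 19512.00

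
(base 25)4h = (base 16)75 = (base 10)117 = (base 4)1311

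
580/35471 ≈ 0.0164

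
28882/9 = 3209 + 1/9 ≈ 3209.11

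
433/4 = 108 + 1/4 = 108.25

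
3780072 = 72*52501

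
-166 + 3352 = 3186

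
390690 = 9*43410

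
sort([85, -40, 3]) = [-40, 3, 85]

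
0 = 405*0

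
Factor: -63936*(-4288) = 2^12*3^3*37^1*67^1 = 274157568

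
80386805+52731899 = 133118704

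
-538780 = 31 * (-17380)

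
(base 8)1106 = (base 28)km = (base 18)1e6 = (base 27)lf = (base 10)582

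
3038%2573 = 465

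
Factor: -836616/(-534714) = 2^2 * 11^1 * 3169^1 * 89119^(-1) = 139436/89119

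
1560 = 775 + 785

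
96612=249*388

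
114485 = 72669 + 41816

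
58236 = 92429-34193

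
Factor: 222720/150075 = 2^9 * 3^(-1) * 5^(-1) * 23^(-1) = 512/345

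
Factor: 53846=2^1 * 13^1 * 19^1 * 109^1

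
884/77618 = 442/38809 ≈ 0.0114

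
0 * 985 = 0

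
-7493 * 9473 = -70981189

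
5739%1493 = 1260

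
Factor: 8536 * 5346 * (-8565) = -1 * 2^4 * 3^6 * 5^1 * 11^2 * 97^1 * 571^1 = -390850550640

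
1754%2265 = 1754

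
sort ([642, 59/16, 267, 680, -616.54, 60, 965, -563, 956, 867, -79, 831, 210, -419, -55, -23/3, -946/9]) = [-616.54, -563, -419, -946/9, -79, -55, -23/3, 59/16, 60, 210, 267, 642, 680, 831, 867, 956, 965]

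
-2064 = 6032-8096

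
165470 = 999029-833559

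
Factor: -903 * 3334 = -1 * 2^1 * 3^1 * 7^1 * 43^1 * 1667^1 = -3010602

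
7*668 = 4676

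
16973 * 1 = 16973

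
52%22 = 8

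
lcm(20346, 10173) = 20346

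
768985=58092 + 710893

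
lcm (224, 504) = 2016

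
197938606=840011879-642073273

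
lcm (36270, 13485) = 1051830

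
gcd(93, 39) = 3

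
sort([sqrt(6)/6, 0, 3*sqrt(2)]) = [0, sqrt(6)/6, 3*sqrt(2)]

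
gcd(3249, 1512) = 9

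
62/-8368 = -31/4184 ≈ -0.00741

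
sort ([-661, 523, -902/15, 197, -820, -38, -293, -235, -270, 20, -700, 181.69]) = [-820, -700, -661, -293, -270, -235, -902/15, -38, 20, 181.69, 197, 523]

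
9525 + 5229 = 14754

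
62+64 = 126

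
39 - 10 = 29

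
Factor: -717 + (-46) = -1 * 7^1 * 109^1 = -763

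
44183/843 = 52 + 347/843 ≈ 52.41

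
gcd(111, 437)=1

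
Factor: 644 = 2^2*7^1*23^1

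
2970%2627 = 343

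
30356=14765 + 15591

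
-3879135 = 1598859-5477994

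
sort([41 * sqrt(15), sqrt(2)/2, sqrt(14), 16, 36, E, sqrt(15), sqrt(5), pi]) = [sqrt(2)/2, sqrt(5), E, pi, sqrt(14), sqrt(15), 16, 36, 41 * sqrt(15)]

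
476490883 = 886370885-409880002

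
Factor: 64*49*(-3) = -1*2^6*3^1*7^2 = -9408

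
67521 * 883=59621043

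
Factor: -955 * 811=-1 * 5^1 * 191^1 * 811^1=-774505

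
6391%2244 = 1903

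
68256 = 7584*9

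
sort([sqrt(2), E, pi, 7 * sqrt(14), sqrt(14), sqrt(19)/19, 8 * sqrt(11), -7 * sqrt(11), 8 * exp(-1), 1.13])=[-7 * sqrt(11), sqrt(19)/19, 1.13, sqrt(2), E, 8 * exp(-1), pi, sqrt(14), 7 * sqrt(14), 8 * sqrt(11)]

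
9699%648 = 627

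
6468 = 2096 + 4372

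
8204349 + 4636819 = 12841168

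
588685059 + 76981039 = 665666098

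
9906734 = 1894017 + 8012717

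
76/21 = 3 + 13/21 ≈ 3.62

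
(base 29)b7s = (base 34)86u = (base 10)9482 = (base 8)22412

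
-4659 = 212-4871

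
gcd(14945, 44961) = 7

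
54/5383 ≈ 0.0100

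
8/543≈0.0147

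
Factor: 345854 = 2^1 * 29^1 * 67^1 * 89^1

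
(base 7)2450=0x395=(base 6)4125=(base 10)917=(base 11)764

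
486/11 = 44 + 2/11 ≈ 44.18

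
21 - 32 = -11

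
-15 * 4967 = -74505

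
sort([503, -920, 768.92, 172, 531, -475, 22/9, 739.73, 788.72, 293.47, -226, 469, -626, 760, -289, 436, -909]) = [-920, -909, -626, -475, -289, -226, 22/9, 172, 293.47, 436, 469, 503, 531, 739.73, 760, 768.92, 788.72]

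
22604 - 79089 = -56485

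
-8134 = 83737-91871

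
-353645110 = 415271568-768916678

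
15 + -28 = -13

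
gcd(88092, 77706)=18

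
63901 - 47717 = 16184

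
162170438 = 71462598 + 90707840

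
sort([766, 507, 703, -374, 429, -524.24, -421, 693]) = [-524.24, -421, -374, 429, 507, 693, 703, 766]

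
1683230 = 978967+704263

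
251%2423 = 251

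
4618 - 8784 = -4166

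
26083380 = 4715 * 5532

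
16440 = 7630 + 8810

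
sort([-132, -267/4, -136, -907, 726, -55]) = [-907, -136, -132, -267/4, -55, 726]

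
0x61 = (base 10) 97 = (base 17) 5c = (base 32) 31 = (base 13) 76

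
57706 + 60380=118086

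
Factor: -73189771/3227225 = -1*5^(-2)*163^1*277^1*1621^1*129089^(-1)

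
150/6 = 25 = 25.00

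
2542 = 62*41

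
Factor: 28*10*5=2^3*5^2*7^1=1400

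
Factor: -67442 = -1 * 2^1 * 33721^1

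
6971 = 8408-1437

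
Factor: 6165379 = 11^1*560489^1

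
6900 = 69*100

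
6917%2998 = 921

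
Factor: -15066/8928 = -1 * 2^(-4) * 3^3 = -27/16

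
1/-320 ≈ -0.00313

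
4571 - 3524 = 1047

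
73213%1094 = 1009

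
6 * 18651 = 111906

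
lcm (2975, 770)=65450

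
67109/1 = 67109 = 67109.00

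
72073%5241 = 3940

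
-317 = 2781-3098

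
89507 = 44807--44700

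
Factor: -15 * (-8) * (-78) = -1 * 2^4 * 3^2 * 5^1 * 13^1 = -9360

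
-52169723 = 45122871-97292594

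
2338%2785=2338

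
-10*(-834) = 8340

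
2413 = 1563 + 850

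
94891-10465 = 84426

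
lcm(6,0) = 0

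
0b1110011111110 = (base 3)101011220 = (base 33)6qu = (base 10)7422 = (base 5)214142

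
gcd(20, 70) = 10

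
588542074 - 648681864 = -60139790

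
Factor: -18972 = -1*2^2*3^2*17^1*31^1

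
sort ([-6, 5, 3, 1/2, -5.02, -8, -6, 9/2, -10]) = [-10, -8, -6, -6, -5.02, 1/2, 3, 9/2, 5]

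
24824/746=33 + 103/373 ≈ 33.28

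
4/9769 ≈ 0.000409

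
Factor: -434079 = -1 * 3^4 * 23^1 * 233^1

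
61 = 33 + 28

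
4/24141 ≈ 0.000166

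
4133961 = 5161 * 801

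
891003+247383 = 1138386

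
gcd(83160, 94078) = 2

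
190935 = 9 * 21215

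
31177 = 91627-60450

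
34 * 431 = 14654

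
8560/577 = 14 + 482/577≈14.84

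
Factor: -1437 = -1*3^1*479^1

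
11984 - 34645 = -22661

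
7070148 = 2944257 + 4125891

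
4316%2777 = 1539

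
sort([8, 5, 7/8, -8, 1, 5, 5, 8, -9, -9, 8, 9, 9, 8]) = [-9, -9, -8, 7/8, 1, 5, 5, 5, 8, 8, 8, 8, 9, 9]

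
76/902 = 38/451 ≈ 0.0843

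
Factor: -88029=-1*3^2*9781^1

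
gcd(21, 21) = 21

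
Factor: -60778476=-1*2^2*3^2*11^1*31^1*4951^1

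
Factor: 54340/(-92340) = -1*3^(-5)*11^1*13^1 = -143/243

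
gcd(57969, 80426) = 1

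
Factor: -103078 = -1*2^1*51539^1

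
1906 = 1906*1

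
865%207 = 37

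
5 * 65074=325370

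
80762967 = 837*96491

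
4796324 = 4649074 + 147250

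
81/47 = 1+34/47 ≈ 1.72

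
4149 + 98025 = 102174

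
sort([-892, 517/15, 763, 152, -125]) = [-892, -125, 517/15, 152, 763]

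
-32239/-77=418 + 53/77 ≈ 418.69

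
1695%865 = 830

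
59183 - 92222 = -33039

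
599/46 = 13 + 1/46 ≈ 13.02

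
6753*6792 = 45866376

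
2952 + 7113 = 10065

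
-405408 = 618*(-656)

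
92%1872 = 92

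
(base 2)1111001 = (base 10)121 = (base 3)11111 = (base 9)144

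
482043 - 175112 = 306931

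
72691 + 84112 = 156803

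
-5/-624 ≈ 0.00801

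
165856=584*284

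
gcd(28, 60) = 4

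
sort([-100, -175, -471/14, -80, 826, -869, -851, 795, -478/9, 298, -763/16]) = [-869, -851, -175, -100, -80, -478/9, -763/16, -471/14, 298, 795, 826]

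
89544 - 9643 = 79901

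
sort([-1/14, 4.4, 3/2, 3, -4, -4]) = [-4, -4, -1/14, 3/2, 3, 4.4]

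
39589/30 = 1319 + 19/30 ≈ 1319.63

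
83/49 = 1 + 34/49 ≈ 1.69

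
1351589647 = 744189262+607400385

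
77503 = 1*77503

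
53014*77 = 4082078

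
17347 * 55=954085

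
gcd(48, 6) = 6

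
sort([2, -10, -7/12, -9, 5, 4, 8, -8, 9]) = [-10, -9, -8, -7/12, 2, 4, 5, 8, 9]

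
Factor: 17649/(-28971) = -1*3^(-1)*29^(-1)*53^1 = -53/87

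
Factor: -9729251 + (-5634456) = -1 * 29^1 * 563^1 * 941^1 = -15363707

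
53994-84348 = -30354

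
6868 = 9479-2611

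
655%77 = 39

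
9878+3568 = 13446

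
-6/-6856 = 3/3428 ≈ 0.000875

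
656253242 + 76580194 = 732833436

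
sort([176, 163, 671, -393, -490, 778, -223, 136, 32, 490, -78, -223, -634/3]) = [-490, -393, -223, -223, -634/3, -78, 32, 136, 163, 176, 490, 671, 778]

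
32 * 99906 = 3196992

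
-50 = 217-267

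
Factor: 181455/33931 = 3^1 * 5^1 * 12097^1 * 33931^(-1)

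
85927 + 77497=163424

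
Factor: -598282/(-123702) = 3^(-1)*53^(-1)*769^1 = 769/159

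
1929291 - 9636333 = -7707042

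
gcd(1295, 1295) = 1295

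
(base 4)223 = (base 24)1j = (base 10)43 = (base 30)1d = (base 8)53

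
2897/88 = 32 + 81/88 ≈ 32.92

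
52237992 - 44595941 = 7642051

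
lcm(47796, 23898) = 47796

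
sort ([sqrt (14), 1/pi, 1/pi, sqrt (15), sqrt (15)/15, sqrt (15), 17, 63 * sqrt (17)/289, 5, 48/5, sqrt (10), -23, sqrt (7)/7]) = [-23, sqrt (15)/15, 1/pi, 1/pi, sqrt (7)/7, 63 * sqrt (17)/289, sqrt (10), sqrt (14), sqrt (15), sqrt (15), 5, 48/5, 17]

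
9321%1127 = 305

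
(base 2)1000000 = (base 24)2g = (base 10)64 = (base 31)22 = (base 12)54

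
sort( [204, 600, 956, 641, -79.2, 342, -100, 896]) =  [-100, -79.2, 204, 342, 600, 641, 896, 956]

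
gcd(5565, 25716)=3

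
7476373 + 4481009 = 11957382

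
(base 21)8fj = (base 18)bga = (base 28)4pq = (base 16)f16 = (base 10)3862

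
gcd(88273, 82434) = 1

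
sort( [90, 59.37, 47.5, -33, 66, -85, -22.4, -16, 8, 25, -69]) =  [-85, -69, -33, -22.4, -16, 8, 25, 47.5, 59.37, 66, 90]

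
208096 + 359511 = 567607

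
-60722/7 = -8674 - 4/7≈-8674.57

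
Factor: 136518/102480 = 2^(-3) * 5^(-1) * 7^(-1) * 373^1 = 373/280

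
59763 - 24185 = 35578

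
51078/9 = 5675+1/3 ≈ 5675.33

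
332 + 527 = 859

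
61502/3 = 20500 + 2/3 ≈ 20500.67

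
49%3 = 1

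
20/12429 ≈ 0.00161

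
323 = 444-121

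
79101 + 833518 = 912619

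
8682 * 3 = 26046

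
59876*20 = 1197520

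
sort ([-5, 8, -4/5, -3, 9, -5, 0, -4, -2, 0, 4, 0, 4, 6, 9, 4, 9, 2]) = [-5, -5, -4, -3, -2, -4/5, 0, 0, 0, 2, 4, 4, 4, 6, 8, 9, 9, 9]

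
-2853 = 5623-8476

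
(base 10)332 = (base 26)ck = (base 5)2312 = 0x14c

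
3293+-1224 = 2069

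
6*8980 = 53880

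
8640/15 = 576 = 576.00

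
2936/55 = 53 + 21/55 ≈ 53.38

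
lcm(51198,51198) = 51198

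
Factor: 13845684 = 2^2 * 3^1 * 17^1 * 67^1 * 1013^1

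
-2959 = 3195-6154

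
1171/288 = 4 + 19/288 ≈ 4.07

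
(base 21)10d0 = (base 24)gd6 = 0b10010100111110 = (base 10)9534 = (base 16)253e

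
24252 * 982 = 23815464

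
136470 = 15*9098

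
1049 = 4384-3335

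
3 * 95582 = 286746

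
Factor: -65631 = -1 * 3^1 * 131^1 * 167^1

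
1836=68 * 27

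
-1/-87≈0.0115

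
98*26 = 2548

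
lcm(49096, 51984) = 883728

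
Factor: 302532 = 2^2*3^1*17^1*1483^1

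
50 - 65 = -15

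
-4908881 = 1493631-6402512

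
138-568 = -430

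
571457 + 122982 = 694439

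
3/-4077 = -1/1359 ≈ -0.000736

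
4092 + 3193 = 7285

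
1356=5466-4110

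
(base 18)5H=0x6B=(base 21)52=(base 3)10222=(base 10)107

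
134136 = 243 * 552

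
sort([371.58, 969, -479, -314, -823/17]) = [-479, -314, -823/17, 371.58, 969]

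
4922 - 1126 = 3796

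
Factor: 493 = 17^1*29^1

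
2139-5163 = -3024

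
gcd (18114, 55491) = 3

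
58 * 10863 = 630054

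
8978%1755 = 203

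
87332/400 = 218 + 33/100 = 218.33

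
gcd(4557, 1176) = 147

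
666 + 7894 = 8560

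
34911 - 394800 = -359889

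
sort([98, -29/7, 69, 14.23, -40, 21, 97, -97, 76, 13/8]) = [-97, -40, -29/7, 13/8, 14.23, 21, 69, 76, 97, 98]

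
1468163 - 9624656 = -8156493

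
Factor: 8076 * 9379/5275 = 2^2 * 3^1 * 5^(-2) * 83^1 * 113^1 * 211^(-1) * 673^1 = 75744804/5275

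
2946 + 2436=5382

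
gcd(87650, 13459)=1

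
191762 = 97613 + 94149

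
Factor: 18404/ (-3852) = -1*3^ (-2)*43^1 = -43/9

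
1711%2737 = 1711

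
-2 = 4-6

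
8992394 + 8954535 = 17946929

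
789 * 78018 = 61556202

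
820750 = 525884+294866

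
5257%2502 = 253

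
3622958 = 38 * 95341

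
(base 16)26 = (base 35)13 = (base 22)1g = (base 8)46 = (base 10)38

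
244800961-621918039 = -377117078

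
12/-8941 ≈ -0.00134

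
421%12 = 1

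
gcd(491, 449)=1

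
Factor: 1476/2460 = 3^1 * 5^(-1) = 3/5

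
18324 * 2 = 36648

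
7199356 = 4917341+2282015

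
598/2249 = 46/173 ≈ 0.266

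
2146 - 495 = 1651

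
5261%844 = 197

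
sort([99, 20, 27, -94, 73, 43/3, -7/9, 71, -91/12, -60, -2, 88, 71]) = [-94, -60, -91/12, -2, -7/9, 43/3, 20, 27, 71, 71, 73, 88, 99]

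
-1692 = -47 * 36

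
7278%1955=1413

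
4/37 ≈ 0.108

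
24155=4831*5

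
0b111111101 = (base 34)ex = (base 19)17f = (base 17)1cg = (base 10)509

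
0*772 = 0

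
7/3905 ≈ 0.00179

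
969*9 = 8721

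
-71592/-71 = 1008+24/71 ≈ 1008.34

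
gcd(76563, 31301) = 1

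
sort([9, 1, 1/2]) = [1/2, 1, 9]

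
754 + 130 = 884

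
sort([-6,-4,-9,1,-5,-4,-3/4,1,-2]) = [-9,-6,-5,-4,-4,-2,-3/4,1,1]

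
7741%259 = 230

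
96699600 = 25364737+71334863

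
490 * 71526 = 35047740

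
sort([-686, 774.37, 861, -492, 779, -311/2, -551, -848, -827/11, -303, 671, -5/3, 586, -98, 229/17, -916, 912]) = [-916, -848, -686, -551, -492, -303, -311/2, -98, -827/11, -5/3, 229/17, 586, 671, 774.37, 779, 861, 912]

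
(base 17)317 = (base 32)rr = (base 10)891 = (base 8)1573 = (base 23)1fh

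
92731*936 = 86796216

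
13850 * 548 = 7589800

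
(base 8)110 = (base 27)2i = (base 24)30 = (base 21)39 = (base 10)72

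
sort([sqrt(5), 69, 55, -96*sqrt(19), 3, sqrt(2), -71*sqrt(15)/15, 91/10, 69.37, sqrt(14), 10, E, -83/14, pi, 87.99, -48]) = [-96*sqrt(19), -48, -71*sqrt(15)/15, -83/14, sqrt(2), sqrt(5), E, 3, pi, sqrt(14), 91/10, 10, 55, 69, 69.37, 87.99]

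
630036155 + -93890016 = 536146139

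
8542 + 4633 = 13175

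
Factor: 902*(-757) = -1*2^1*11^1*41^1*757^1 = -682814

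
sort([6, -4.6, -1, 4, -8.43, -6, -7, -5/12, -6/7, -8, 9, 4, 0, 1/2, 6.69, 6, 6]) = [-8.43, -8, -7, -6, -4.6, -1, -6/7, -5/12, 0, 1/2, 4, 4, 6, 6, 6, 6.69, 9]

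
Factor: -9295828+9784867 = 3^1 * 17^1 * 43^1 * 223^1 = 489039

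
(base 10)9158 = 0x23c6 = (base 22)ik6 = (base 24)fle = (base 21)kg2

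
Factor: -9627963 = -1*3^1*3209321^1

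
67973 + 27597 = 95570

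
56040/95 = 589+17/19 ≈ 589.89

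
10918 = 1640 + 9278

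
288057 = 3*96019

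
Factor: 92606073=3^1 * 7^1 * 23^1 * 109^1 * 1759^1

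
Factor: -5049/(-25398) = 2^(-1)*3^1*11^1*83^(-1) = 33/166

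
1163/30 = 38+23/30 ≈ 38.77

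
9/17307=1/1923 ≈ 0.000520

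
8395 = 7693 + 702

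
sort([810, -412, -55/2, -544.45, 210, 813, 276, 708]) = [-544.45, -412, -55/2, 210, 276, 708, 810, 813]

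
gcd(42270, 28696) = 2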